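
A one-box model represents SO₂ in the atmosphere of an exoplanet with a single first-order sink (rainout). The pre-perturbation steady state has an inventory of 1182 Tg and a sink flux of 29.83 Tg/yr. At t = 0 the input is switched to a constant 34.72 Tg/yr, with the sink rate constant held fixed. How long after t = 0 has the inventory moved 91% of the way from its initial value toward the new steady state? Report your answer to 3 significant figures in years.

τ = M₀/F₀ = 1182/29.83 = 39.62 yr.
The remaining gap fraction is e^(−t/τ); 91% covered ⇒ e^(−t/τ) = 0.0900.
t = −τ ln(0.0900) = 39.62 × 2.408 = 95.41 yr.

95.4 yr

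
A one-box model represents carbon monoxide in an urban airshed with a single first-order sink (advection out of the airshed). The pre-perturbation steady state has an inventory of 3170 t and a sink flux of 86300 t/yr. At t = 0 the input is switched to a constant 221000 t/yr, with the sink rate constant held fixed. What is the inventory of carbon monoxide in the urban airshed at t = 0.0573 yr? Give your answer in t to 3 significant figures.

7080 t

τ = M₀/F₀ = 3170/86300 = 0.03673 yr; rate constant k = 1/τ.
New steady state M_∞ = F₁/k = F₁·τ = 221000 × 0.03673 = 8117.8 t.
M(t) = M_∞ + (M₀ − M_∞)·e^(−t/τ); t/τ = 0.0573/0.03673 = 1.560, so e^(−t/τ) = 0.2101.
M(t) = 8117.8 − 4948 × 0.2101 = 7078.1 t.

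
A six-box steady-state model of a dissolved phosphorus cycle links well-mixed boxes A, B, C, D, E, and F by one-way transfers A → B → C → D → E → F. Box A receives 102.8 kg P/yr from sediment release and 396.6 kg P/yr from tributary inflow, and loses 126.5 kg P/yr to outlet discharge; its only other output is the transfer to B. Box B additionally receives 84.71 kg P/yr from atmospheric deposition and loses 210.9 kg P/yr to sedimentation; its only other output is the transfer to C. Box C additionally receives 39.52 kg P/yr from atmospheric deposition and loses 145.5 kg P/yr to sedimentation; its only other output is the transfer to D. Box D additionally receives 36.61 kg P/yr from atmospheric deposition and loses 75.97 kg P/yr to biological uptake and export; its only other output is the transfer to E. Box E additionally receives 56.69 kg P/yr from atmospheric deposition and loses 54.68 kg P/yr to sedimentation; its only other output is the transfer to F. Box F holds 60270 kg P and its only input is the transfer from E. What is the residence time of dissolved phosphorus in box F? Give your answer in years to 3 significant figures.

Box A: F(A→B) = (102.8 + 396.6) − 126.5 = 372.90 kg P/yr.
Box B: F(B→C) = (372.90 + 84.71) − 210.9 = 246.71 kg P/yr.
Box C: F(C→D) = (246.71 + 39.52) − 145.5 = 140.73 kg P/yr.
Box D: F(D→E) = (140.73 + 36.61) − 75.97 = 101.37 kg P/yr.
Box E: F(E→F) = (101.37 + 56.69) − 54.68 = 103.38 kg P/yr.
Box F throughput = its input = 103.38 kg P/yr; τ = 60270 / 103.38 = 583.0 yr.

583 yr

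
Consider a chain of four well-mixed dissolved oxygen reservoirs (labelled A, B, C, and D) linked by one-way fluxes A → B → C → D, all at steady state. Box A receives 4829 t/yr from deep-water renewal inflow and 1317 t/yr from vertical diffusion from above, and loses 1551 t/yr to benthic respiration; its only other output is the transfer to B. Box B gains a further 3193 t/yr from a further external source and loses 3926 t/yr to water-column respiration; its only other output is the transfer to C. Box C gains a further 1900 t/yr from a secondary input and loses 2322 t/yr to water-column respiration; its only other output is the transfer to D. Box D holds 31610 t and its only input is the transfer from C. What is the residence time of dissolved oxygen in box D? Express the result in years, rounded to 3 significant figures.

Box A: F(A→B) = (4829 + 1317) − 1551 = 4595.0 t/yr.
Box B: F(B→C) = (4595.0 + 3193) − 3926 = 3862.0 t/yr.
Box C: F(C→D) = (3862.0 + 1900) − 2322 = 3440.0 t/yr.
Box D throughput = its input = 3440.0 t/yr; τ = 31610 / 3440.0 = 9.189 yr.

9.19 yr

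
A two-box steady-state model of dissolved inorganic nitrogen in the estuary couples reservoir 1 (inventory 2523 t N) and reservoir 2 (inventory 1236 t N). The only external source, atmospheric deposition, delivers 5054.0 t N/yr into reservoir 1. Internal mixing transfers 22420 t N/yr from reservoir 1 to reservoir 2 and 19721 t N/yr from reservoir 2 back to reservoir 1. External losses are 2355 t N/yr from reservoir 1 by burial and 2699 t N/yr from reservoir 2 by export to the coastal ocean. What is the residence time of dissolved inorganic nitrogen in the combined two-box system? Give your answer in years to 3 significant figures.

0.744 yr

For the system as a whole, the A↔B exchange is internal and contributes nothing to the throughput; only the external sinks remove mass.
M_total = 2523 + 1236 = 3759.0 t N.
ΣF_external_out = 2355 + 2699 = 5054.0 t N/yr.
τ = M_total / ΣF_ext = 3759.0 / 5054.0 = 0.7438 yr.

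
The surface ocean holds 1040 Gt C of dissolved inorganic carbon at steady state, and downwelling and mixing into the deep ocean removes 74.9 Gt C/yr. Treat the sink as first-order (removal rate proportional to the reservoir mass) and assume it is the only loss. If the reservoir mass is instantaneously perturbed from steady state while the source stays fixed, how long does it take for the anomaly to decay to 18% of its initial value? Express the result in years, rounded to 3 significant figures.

23.8 yr

For a linear reservoir the anomaly decays as exp(−t/τ) with τ = M/F = 1040/74.9 = 13.89 yr.
exp(−t/τ) = 0.18 ⇒ t = −τ ln(0.18) = 13.89 × 1.715 = 23.81 yr.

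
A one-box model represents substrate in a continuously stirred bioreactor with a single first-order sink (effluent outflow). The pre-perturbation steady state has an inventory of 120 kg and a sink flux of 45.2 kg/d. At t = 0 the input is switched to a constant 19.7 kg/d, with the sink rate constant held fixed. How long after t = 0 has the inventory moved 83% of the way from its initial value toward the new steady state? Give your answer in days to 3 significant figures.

4.70 d

τ = M₀/F₀ = 120/45.2 = 2.655 d.
The remaining gap fraction is e^(−t/τ); 83% covered ⇒ e^(−t/τ) = 0.170.
t = −τ ln(0.170) = 2.655 × 1.772 = 4.704 d.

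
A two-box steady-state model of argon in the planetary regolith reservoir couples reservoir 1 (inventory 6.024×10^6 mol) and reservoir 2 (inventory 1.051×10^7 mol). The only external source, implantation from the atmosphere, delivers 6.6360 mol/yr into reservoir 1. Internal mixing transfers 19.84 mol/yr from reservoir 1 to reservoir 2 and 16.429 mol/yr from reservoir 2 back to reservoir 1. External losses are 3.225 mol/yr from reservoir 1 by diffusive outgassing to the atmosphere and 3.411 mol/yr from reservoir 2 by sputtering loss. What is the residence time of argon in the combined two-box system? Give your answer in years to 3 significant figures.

Treat the two boxes together as one reservoir: the mixing fluxes between them are internal recycling, so τ = ΣM / Σ(external losses).
M_total = 6.024×10^6 + 1.051×10^7 = 1.6534×10^7 mol.
ΣF_external_out = 3.225 + 3.411 = 6.6360 mol/yr.
τ = M_total / ΣF_ext = 1.6534×10^7 / 6.6360 = 2.492×10^6 yr.

2.49×10^6 yr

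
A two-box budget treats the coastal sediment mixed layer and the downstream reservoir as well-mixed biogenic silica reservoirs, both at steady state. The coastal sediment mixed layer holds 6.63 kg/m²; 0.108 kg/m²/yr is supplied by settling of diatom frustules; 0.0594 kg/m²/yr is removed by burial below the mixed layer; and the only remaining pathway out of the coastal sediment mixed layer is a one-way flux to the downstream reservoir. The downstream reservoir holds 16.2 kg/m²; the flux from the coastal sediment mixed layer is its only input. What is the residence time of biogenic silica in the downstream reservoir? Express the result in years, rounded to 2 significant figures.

330 yr

Balance the coastal sediment mixed layer: ΣF_in = 0.10800 kg/m²/yr.
Flux to the downstream reservoir = ΣF_in − (0.0594) = 0.048600 kg/m²/yr.
At steady state the output of the downstream reservoir equals its input, 0.048600 kg/m²/yr.
τ = M / F = 16.2 / 0.048600 = 333.3 yr.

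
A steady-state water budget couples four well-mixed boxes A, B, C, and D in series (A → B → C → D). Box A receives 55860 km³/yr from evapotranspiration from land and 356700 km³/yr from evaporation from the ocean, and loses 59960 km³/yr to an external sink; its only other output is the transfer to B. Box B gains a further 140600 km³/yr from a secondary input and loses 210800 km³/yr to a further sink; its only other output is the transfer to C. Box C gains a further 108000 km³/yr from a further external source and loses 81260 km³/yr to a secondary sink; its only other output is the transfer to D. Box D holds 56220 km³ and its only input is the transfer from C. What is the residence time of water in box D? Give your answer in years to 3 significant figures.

Box A: F(A→B) = (55860 + 356700) − 59960 = 352600 km³/yr.
Box B: F(B→C) = (352600 + 140600) − 210800 = 282400 km³/yr.
Box C: F(C→D) = (282400 + 108000) − 81260 = 309140 km³/yr.
Box D throughput = its input = 309140 km³/yr; τ = 56220 / 309140 = 0.1819 yr.

0.182 yr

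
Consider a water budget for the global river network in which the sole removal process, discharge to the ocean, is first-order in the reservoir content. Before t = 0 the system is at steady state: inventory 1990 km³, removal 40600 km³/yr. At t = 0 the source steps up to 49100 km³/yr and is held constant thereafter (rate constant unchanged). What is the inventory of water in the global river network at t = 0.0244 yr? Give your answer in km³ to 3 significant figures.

The sink rate constant is k = F₀/M₀ = 40600/1990 = 20.40 yr⁻¹.
Solving dM/dt = F₁ − kM with M(0) = M₀ gives M(t) = F₁/k + (M₀ − F₁/k)·e^(−kt).
F₁/k = 49100/20.40 = 2406.6 km³; kt = 20.40 × 0.0244 = 0.4978, e^(−kt) = 0.6079.
M(0.0244) = 2406.6 + (1990 − 2406.6) × 0.6079 = 2406.6 − 253.3 = 2153.4 km³.

2150 km³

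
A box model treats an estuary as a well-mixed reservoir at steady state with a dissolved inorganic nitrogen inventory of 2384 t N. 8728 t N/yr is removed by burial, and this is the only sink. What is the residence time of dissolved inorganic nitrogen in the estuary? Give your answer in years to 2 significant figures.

τ = M / F = 2384 / 8728 = 0.2731 yr.

0.27 yr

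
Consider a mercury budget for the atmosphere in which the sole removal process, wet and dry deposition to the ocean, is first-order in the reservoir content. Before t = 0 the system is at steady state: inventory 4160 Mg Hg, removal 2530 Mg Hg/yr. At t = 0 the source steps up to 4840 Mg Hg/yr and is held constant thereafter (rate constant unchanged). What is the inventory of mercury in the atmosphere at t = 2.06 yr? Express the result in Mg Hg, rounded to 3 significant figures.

6870 Mg Hg

Residence time τ = M₀/F₀ = 1.644 yr. The eventual steady state is M_∞ = M₀·(F₁/F₀) = 4160 × 4840/2530 = 7958.3 Mg Hg.
The anomaly ΔM(t) = M(t) − M_∞ decays as ΔM₀·e^(−t/τ) with ΔM₀ = 4160 − 7958.3 = −3798 Mg Hg.
At t = 2.06 yr, e^(−t/τ) = e^(−1.253) = 0.2857, so ΔM = −1085 Mg Hg and M = 7958.3 − 1085 = 6873.1 Mg Hg.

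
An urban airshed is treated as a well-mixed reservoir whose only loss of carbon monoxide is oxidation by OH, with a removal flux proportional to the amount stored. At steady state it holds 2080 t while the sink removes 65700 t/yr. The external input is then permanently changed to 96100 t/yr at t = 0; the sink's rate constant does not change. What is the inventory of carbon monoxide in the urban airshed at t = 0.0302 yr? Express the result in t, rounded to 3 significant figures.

τ = M₀/F₀ = 2080/65700 = 0.03166 yr; rate constant k = 1/τ.
New steady state M_∞ = F₁/k = F₁·τ = 96100 × 0.03166 = 3042.4 t.
M(t) = M_∞ + (M₀ − M_∞)·e^(−t/τ); t/τ = 0.0302/0.03166 = 0.9539, so e^(−t/τ) = 0.3852.
M(t) = 3042.4 − 962.4 × 0.3852 = 2671.7 t.

2670 t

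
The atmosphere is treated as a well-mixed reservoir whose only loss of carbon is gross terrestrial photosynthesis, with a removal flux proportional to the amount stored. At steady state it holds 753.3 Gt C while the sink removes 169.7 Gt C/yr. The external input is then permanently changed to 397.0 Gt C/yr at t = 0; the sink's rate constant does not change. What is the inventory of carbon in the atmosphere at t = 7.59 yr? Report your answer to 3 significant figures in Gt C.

1580 Gt C

Residence time τ = M₀/F₀ = 4.439 yr. The eventual steady state is M_∞ = M₀·(F₁/F₀) = 753.3 × 397.0/169.7 = 1762.3 Gt C.
The anomaly ΔM(t) = M(t) − M_∞ decays as ΔM₀·e^(−t/τ) with ΔM₀ = 753.3 − 1762.3 = −1009 Gt C.
At t = 7.59 yr, e^(−t/τ) = e^(−1.710) = 0.1809, so ΔM = −182.5 Gt C and M = 1762.3 − 182.5 = 1579.8 Gt C.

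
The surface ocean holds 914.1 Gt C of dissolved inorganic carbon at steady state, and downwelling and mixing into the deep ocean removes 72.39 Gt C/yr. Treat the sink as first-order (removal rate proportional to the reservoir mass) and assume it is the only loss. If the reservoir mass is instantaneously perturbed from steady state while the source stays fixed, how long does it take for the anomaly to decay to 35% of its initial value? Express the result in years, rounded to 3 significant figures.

13.3 yr

For a linear reservoir the anomaly decays as exp(−t/τ) with τ = M/F = 914.1/72.39 = 12.63 yr.
exp(−t/τ) = 0.35 ⇒ t = −τ ln(0.35) = 12.63 × 1.050 = 13.26 yr.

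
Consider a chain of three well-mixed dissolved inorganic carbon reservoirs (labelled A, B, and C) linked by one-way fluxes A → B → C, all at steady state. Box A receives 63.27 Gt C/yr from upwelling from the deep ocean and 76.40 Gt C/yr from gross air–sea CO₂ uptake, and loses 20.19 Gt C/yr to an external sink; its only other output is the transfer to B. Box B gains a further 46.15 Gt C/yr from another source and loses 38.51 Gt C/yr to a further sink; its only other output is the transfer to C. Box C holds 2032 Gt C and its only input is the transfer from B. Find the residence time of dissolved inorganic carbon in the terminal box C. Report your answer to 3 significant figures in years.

Box A: F(A→B) = (63.27 + 76.40) − 20.19 = 119.48 Gt C/yr.
Box B: F(B→C) = (119.48 + 46.15) − 38.51 = 127.12 Gt C/yr.
Box C throughput = its input = 127.12 Gt C/yr; τ = 2032 / 127.12 = 15.98 yr.

16.0 yr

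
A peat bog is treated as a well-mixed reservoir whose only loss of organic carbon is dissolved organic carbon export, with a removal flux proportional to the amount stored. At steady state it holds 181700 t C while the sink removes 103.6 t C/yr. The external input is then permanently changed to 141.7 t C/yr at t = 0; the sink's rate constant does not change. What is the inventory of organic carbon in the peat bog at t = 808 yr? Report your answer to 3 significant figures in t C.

Residence time τ = M₀/F₀ = 1754 yr. The eventual steady state is M_∞ = M₀·(F₁/F₀) = 181700 × 141.7/103.6 = 248520 t C.
The anomaly ΔM(t) = M(t) − M_∞ decays as ΔM₀·e^(−t/τ) with ΔM₀ = 181700 − 248520 = −66820 t C.
At t = 808 yr, e^(−t/τ) = e^(−0.4607) = 0.6308, so ΔM = −42150 t C and M = 248520 − 42150 = 206370 t C.

206000 t C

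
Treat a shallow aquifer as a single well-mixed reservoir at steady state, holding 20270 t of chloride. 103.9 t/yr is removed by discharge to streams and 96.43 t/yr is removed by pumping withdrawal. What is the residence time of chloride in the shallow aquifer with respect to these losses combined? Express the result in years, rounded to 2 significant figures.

100 yr

Total removal = 103.9 + 96.43 = 200.33 t/yr.
τ = M / ΣF_out = 20270 / 200.33 = 101.2 yr.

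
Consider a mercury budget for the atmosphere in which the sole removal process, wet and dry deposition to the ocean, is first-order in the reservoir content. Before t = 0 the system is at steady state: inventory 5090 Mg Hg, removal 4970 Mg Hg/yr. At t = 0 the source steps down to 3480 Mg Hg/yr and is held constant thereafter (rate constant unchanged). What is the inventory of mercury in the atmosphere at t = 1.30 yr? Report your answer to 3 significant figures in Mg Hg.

3990 Mg Hg

The sink rate constant is k = F₀/M₀ = 4970/5090 = 0.9764 yr⁻¹.
Solving dM/dt = F₁ − kM with M(0) = M₀ gives M(t) = F₁/k + (M₀ − F₁/k)·e^(−kt).
F₁/k = 3480/0.9764 = 3564.0 Mg Hg; kt = 0.9764 × 1.30 = 1.269, e^(−kt) = 0.2810.
M(1.30) = 3564.0 + (5090 − 3564.0) × 0.2810 = 3564.0 + 428.8 = 3992.8 Mg Hg.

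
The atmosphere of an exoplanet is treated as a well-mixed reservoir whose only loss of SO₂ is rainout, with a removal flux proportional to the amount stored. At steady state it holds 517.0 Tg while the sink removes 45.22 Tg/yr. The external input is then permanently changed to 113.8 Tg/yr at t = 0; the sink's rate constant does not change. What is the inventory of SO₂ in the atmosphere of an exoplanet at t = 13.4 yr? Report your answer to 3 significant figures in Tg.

1060 Tg

τ = M₀/F₀ = 517.0/45.22 = 11.43 yr; rate constant k = 1/τ.
New steady state M_∞ = F₁/k = F₁·τ = 113.8 × 11.43 = 1301.1 Tg.
M(t) = M_∞ + (M₀ − M_∞)·e^(−t/τ); t/τ = 13.4/11.43 = 1.172, so e^(−t/τ) = 0.3097.
M(t) = 1301.1 − 784.1 × 0.3097 = 1058.2 Tg.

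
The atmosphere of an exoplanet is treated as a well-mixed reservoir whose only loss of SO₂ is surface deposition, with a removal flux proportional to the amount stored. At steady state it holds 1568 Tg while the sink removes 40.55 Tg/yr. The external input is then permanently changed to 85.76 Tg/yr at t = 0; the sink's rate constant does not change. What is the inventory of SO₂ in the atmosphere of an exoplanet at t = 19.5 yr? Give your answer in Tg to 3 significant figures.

2260 Tg

Residence time τ = M₀/F₀ = 38.67 yr. The eventual steady state is M_∞ = M₀·(F₁/F₀) = 1568 × 85.76/40.55 = 3316.2 Tg.
The anomaly ΔM(t) = M(t) − M_∞ decays as ΔM₀·e^(−t/τ) with ΔM₀ = 1568 − 3316.2 = −1748 Tg.
At t = 19.5 yr, e^(−t/τ) = e^(−0.5043) = 0.6039, so ΔM = −1056 Tg and M = 3316.2 − 1056 = 2260.4 Tg.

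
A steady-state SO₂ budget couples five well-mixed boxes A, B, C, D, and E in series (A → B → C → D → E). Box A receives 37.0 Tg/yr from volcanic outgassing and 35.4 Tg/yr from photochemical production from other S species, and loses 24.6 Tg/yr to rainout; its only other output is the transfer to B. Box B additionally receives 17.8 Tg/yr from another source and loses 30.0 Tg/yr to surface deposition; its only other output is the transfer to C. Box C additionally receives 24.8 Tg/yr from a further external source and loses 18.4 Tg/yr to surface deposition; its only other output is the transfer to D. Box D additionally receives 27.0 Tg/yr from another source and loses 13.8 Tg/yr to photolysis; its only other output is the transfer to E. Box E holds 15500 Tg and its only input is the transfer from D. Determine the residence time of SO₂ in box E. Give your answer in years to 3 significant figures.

Box A: F(A→B) = (37.0 + 35.4) − 24.6 = 47.800 Tg/yr.
Box B: F(B→C) = (47.800 + 17.8) − 30.0 = 35.600 Tg/yr.
Box C: F(C→D) = (35.600 + 24.8) − 18.4 = 42.000 Tg/yr.
Box D: F(D→E) = (42.000 + 27.0) − 13.8 = 55.200 Tg/yr.
Box E throughput = its input = 55.200 Tg/yr; τ = 15500 / 55.200 = 280.8 yr.

281 yr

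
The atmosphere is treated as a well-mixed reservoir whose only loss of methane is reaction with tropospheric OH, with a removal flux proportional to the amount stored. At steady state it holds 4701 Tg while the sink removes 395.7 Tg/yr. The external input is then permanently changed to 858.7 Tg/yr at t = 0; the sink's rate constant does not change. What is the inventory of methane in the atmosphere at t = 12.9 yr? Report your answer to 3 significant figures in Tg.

8340 Tg

τ = M₀/F₀ = 4701/395.7 = 11.88 yr; rate constant k = 1/τ.
New steady state M_∞ = F₁/k = F₁·τ = 858.7 × 11.88 = 10202 Tg.
M(t) = M_∞ + (M₀ − M_∞)·e^(−t/τ); t/τ = 12.9/11.88 = 1.086, so e^(−t/τ) = 0.3376.
M(t) = 10202 − 5501 × 0.3376 = 8344.5 Tg.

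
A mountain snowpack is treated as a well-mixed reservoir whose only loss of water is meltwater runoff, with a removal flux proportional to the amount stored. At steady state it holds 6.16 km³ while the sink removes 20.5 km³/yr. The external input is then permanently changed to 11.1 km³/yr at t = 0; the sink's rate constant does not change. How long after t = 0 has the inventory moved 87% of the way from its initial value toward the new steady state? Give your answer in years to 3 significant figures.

0.613 yr

τ = M₀/F₀ = 6.16/20.5 = 0.3005 yr.
The remaining gap fraction is e^(−t/τ); 87% covered ⇒ e^(−t/τ) = 0.130.
t = −τ ln(0.130) = 0.3005 × 2.040 = 0.6131 yr.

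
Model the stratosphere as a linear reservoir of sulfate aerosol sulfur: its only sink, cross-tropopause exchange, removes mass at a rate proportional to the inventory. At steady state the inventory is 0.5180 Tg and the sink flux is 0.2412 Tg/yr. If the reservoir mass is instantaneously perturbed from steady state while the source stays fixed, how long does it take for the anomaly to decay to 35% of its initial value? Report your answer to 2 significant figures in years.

2.3 yr

For a linear reservoir the anomaly decays as exp(−t/τ) with τ = M/F = 0.5180/0.2412 = 2.148 yr.
exp(−t/τ) = 0.35 ⇒ t = −τ ln(0.35) = 2.148 × 1.050 = 2.255 yr.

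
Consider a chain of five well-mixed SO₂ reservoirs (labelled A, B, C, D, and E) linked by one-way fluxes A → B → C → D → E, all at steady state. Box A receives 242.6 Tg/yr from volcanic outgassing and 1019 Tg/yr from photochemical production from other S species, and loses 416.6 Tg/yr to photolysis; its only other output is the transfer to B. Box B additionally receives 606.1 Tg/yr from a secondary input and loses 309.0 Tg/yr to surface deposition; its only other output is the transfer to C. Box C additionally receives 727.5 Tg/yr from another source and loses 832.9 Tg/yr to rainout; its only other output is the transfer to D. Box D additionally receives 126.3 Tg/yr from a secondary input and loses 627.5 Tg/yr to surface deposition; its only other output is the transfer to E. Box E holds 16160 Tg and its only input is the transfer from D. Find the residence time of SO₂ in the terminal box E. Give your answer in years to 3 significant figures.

30.2 yr

Box A: F(A→B) = (242.6 + 1019) − 416.6 = 845.00 Tg/yr.
Box B: F(B→C) = (845.00 + 606.1) − 309.0 = 1142.1 Tg/yr.
Box C: F(C→D) = (1142.1 + 727.5) − 832.9 = 1036.7 Tg/yr.
Box D: F(D→E) = (1036.7 + 126.3) − 627.5 = 535.50 Tg/yr.
Box E throughput = its input = 535.50 Tg/yr; τ = 16160 / 535.50 = 30.18 yr.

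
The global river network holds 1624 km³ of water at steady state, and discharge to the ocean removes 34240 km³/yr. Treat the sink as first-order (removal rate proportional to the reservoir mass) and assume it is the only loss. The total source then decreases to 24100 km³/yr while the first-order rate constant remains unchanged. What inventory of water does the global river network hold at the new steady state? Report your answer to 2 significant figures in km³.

Rate constant k = F/M = 34240 / 1624 = 21.08 yr⁻¹.
At the new steady state, source = k·M_new ⇒ M_new = 24100 / 21.08 = 1143 km³.
(Equivalently M_new = M × F_new/F_old = 1624 × 24100/34240.)

1100 km³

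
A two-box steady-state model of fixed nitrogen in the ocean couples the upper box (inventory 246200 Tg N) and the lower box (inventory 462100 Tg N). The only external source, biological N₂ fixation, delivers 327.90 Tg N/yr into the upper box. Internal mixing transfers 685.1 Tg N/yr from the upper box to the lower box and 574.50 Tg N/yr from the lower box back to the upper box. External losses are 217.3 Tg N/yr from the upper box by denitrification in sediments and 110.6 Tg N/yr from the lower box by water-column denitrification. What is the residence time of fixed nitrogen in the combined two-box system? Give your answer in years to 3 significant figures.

2160 yr

For the system as a whole, the A↔B exchange is internal and contributes nothing to the throughput; only the external sinks remove mass.
M_total = 246200 + 462100 = 708300 Tg N.
ΣF_external_out = 217.3 + 110.6 = 327.90 Tg N/yr.
τ = M_total / ΣF_ext = 708300 / 327.90 = 2160 yr.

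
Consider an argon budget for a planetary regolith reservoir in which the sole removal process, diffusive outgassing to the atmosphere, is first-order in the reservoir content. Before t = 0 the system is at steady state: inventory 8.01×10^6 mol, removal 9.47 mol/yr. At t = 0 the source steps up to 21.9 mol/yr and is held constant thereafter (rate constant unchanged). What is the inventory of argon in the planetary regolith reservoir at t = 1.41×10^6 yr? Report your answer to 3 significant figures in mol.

Residence time τ = M₀/F₀ = 845800 yr. The eventual steady state is M_∞ = M₀·(F₁/F₀) = 8.01×10^6 × 21.9/9.47 = 1.8524×10^7 mol.
The anomaly ΔM(t) = M(t) − M_∞ decays as ΔM₀·e^(−t/τ) with ΔM₀ = 8.01×10^6 − 1.8524×10^7 = −1.051×10^7 mol.
At t = 1.41×10^6 yr, e^(−t/τ) = e^(−1.667) = 0.1888, so ΔM = −1.985×10^6 mol and M = 1.8524×10^7 − 1.985×10^6 = 1.6539×10^7 mol.

1.65×10^7 mol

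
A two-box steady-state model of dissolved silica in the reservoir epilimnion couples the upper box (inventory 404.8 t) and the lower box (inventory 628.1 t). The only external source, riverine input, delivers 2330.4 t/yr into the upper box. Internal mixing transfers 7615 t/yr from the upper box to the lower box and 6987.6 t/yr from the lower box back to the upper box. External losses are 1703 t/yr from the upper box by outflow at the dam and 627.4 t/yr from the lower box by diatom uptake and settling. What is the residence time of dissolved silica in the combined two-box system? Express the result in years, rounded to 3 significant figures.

For the system as a whole, the A↔B exchange is internal and contributes nothing to the throughput; only the external sinks remove mass.
M_total = 404.8 + 628.1 = 1032.9 t.
ΣF_external_out = 1703 + 627.4 = 2330.4 t/yr.
τ = M_total / ΣF_ext = 1032.9 / 2330.4 = 0.4432 yr.

0.443 yr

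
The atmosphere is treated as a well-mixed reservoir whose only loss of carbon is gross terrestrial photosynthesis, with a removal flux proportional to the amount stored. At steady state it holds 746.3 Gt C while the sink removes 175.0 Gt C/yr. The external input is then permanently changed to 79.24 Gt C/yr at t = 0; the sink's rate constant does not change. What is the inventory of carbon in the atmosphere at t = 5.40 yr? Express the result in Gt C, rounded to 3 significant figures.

Residence time τ = M₀/F₀ = 4.265 yr. The eventual steady state is M_∞ = M₀·(F₁/F₀) = 746.3 × 79.24/175.0 = 337.92 Gt C.
The anomaly ΔM(t) = M(t) − M_∞ decays as ΔM₀·e^(−t/τ) with ΔM₀ = 746.3 − 337.92 = 408.4 Gt C.
At t = 5.40 yr, e^(−t/τ) = e^(−1.266) = 0.2819, so ΔM = 115.1 Gt C and M = 337.92 + 115.1 = 453.04 Gt C.

453 Gt C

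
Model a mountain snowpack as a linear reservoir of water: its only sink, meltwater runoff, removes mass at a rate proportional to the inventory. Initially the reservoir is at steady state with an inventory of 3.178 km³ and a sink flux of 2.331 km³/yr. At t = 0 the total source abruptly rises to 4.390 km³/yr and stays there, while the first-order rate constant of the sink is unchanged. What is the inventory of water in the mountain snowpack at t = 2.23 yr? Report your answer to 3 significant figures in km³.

Residence time τ = M₀/F₀ = 1.363 yr. The eventual steady state is M_∞ = M₀·(F₁/F₀) = 3.178 × 4.390/2.331 = 5.9852 km³.
The anomaly ΔM(t) = M(t) − M_∞ decays as ΔM₀·e^(−t/τ) with ΔM₀ = 3.178 − 5.9852 = −2.807 km³.
At t = 2.23 yr, e^(−t/τ) = e^(−1.636) = 0.1948, so ΔM = −0.5469 km³ and M = 5.9852 − 0.5469 = 5.4383 km³.

5.44 km³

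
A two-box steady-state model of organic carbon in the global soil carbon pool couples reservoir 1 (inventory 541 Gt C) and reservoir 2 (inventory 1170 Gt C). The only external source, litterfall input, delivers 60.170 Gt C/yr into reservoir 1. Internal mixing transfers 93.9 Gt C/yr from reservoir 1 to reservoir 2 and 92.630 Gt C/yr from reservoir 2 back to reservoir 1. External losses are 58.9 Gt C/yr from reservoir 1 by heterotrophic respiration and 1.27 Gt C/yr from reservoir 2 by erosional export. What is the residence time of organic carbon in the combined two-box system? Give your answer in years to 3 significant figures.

28.4 yr

Residence time in the combined system uses the total inventory and the total *external* removal — internal exchanges between the two boxes cancel.
M_total = 541 + 1170 = 1711.0 Gt C.
ΣF_external_out = 58.9 + 1.27 = 60.170 Gt C/yr.
τ = M_total / ΣF_ext = 1711.0 / 60.170 = 28.44 yr.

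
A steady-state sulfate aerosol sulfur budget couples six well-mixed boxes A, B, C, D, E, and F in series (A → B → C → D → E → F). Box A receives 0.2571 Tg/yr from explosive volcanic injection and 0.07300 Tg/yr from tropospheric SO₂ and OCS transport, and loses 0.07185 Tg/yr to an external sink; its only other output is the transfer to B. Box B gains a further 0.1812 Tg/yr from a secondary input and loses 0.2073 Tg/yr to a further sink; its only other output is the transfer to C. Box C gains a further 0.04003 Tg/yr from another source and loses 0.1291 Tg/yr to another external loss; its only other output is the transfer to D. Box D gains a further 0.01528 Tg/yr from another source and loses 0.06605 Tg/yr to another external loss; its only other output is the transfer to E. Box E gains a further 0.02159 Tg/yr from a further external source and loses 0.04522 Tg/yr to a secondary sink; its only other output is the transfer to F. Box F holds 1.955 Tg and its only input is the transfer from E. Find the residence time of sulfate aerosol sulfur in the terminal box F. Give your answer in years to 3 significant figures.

Box A: F(A→B) = (0.2571 + 0.07300) − 0.07185 = 0.25825 Tg/yr.
Box B: F(B→C) = (0.25825 + 0.1812) − 0.2073 = 0.23215 Tg/yr.
Box C: F(C→D) = (0.23215 + 0.04003) − 0.1291 = 0.14308 Tg/yr.
Box D: F(D→E) = (0.14308 + 0.01528) − 0.06605 = 0.092310 Tg/yr.
Box E: F(E→F) = (0.092310 + 0.02159) − 0.04522 = 0.068680 Tg/yr.
Box F throughput = its input = 0.068680 Tg/yr; τ = 1.955 / 0.068680 = 28.47 yr.

28.5 yr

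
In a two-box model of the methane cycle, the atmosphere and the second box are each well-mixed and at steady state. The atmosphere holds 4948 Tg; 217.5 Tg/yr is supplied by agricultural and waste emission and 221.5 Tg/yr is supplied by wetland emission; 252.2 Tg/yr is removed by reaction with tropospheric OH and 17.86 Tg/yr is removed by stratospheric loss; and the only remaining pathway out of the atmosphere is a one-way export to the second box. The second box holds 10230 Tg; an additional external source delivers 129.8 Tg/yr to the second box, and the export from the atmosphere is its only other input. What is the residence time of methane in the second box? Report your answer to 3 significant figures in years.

34.2 yr

Balance the atmosphere: ΣF_in = 217.5 + 221.5 = 439.00 Tg/yr.
Export to the second box = ΣF_in − (252.2 + 17.86) = 168.94 Tg/yr.
Total input to the second box = 168.94 + 129.8 = 298.74 Tg/yr; at steady state this equals its total output.
τ = M / F = 10230 / 298.74 = 34.24 yr.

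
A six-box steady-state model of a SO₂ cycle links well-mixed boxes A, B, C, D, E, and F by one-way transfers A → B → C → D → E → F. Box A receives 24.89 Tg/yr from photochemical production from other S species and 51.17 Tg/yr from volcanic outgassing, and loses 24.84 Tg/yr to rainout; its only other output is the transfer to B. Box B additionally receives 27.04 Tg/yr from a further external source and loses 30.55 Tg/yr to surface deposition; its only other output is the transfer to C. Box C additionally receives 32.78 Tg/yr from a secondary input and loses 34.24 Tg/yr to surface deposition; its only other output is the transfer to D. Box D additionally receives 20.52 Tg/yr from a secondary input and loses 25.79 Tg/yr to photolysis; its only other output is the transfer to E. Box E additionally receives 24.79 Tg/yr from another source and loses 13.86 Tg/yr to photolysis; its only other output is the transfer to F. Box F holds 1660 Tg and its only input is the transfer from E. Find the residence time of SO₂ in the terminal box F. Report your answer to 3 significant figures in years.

Box A: F(A→B) = (24.89 + 51.17) − 24.84 = 51.220 Tg/yr.
Box B: F(B→C) = (51.220 + 27.04) − 30.55 = 47.710 Tg/yr.
Box C: F(C→D) = (47.710 + 32.78) − 34.24 = 46.250 Tg/yr.
Box D: F(D→E) = (46.250 + 20.52) − 25.79 = 40.980 Tg/yr.
Box E: F(E→F) = (40.980 + 24.79) − 13.86 = 51.910 Tg/yr.
Box F throughput = its input = 51.910 Tg/yr; τ = 1660 / 51.910 = 31.98 yr.

32.0 yr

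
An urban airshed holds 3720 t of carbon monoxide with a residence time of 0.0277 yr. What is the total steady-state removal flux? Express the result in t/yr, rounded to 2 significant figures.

F = M / τ = 3720 / 0.0277 = 134300 t/yr.

130000 t/yr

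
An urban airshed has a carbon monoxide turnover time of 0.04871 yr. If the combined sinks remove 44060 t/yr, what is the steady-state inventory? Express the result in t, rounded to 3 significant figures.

2150 t

τ = M/F ⇒ M = τ × F = 0.04871 × 44060 = 2146 t.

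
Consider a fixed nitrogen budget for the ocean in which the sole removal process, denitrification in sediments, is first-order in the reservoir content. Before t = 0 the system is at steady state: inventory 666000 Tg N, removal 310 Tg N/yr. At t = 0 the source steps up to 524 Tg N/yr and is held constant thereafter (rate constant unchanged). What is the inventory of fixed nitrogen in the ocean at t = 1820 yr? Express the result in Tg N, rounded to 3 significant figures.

The sink rate constant is k = F₀/M₀ = 310/666000 = 0.0004655 yr⁻¹.
Solving dM/dt = F₁ − kM with M(0) = M₀ gives M(t) = F₁/k + (M₀ − F₁/k)·e^(−kt).
F₁/k = 524/0.0004655 = 1.1258×10^6 Tg N; kt = 0.0004655 × 1820 = 0.8471, e^(−kt) = 0.4286.
M(1820) = 1.1258×10^6 + (666000 − 1.1258×10^6) × 0.4286 = 1.1258×10^6 − 197100 = 928690 Tg N.

929000 Tg N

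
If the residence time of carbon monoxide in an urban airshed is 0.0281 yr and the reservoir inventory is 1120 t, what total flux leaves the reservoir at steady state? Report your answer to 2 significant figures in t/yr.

F = M / τ = 1120 / 0.0281 = 39860 t/yr.

40000 t/yr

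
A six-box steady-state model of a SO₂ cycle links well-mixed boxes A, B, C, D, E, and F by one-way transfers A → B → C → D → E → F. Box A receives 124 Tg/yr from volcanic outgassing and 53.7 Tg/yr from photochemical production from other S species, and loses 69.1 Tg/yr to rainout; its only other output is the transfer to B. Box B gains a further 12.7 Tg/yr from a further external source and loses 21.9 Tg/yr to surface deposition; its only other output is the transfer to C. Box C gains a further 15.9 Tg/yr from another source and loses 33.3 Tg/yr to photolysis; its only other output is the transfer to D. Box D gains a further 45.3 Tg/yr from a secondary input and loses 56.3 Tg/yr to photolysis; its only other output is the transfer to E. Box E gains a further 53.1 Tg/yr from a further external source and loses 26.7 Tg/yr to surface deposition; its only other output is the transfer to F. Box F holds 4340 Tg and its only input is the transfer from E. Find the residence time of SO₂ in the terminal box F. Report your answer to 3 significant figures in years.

Box A: F(A→B) = (124 + 53.7) − 69.1 = 108.60 Tg/yr.
Box B: F(B→C) = (108.60 + 12.7) − 21.9 = 99.400 Tg/yr.
Box C: F(C→D) = (99.400 + 15.9) − 33.3 = 82.000 Tg/yr.
Box D: F(D→E) = (82.000 + 45.3) − 56.3 = 71.000 Tg/yr.
Box E: F(E→F) = (71.000 + 53.1) − 26.7 = 97.400 Tg/yr.
Box F throughput = its input = 97.400 Tg/yr; τ = 4340 / 97.400 = 44.56 yr.

44.6 yr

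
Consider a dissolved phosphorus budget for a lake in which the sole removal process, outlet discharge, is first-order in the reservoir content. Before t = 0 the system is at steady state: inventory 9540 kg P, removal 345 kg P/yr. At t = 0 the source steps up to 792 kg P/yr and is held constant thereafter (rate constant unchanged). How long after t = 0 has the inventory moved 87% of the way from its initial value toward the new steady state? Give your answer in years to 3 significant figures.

τ = M₀/F₀ = 9540/345 = 27.65 yr.
The remaining gap fraction is e^(−t/τ); 87% covered ⇒ e^(−t/τ) = 0.130.
t = −τ ln(0.130) = 27.65 × 2.040 = 56.42 yr.

56.4 yr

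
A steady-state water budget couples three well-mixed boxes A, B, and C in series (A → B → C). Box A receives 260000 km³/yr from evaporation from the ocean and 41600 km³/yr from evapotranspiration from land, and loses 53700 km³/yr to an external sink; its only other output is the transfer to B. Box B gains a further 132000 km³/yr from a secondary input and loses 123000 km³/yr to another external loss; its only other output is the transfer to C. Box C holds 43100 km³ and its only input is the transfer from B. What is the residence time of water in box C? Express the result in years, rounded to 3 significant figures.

0.168 yr

Box A: F(A→B) = (260000 + 41600) − 53700 = 247900 km³/yr.
Box B: F(B→C) = (247900 + 132000) − 123000 = 256900 km³/yr.
Box C throughput = its input = 256900 km³/yr; τ = 43100 / 256900 = 0.1678 yr.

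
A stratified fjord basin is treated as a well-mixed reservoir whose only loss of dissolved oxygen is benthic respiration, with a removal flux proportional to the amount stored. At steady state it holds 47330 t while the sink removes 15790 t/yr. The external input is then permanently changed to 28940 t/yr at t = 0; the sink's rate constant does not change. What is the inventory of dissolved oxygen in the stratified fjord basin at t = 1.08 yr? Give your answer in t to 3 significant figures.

Residence time τ = M₀/F₀ = 2.997 yr. The eventual steady state is M_∞ = M₀·(F₁/F₀) = 47330 × 28940/15790 = 86747 t.
The anomaly ΔM(t) = M(t) − M_∞ decays as ΔM₀·e^(−t/τ) with ΔM₀ = 47330 − 86747 = −39420 t.
At t = 1.08 yr, e^(−t/τ) = e^(−0.3603) = 0.6975, so ΔM = −27490 t and M = 86747 − 27490 = 59255 t.

59300 t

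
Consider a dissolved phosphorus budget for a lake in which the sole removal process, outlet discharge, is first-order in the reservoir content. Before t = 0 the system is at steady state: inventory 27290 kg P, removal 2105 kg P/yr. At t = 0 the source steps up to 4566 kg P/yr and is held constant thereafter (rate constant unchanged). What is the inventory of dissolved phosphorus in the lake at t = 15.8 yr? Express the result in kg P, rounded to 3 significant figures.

49800 kg P

τ = M₀/F₀ = 27290/2105 = 12.96 yr; rate constant k = 1/τ.
New steady state M_∞ = F₁/k = F₁·τ = 4566 × 12.96 = 59195 kg P.
M(t) = M_∞ + (M₀ − M_∞)·e^(−t/τ); t/τ = 15.8/12.96 = 1.219, so e^(−t/τ) = 0.2956.
M(t) = 59195 − 31910 × 0.2956 = 49764 kg P.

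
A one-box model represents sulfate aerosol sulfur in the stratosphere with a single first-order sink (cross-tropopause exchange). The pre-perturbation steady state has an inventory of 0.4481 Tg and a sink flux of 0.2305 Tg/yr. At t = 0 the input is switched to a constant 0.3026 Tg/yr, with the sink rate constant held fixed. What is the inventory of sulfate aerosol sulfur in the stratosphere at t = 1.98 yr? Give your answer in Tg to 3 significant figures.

The sink rate constant is k = F₀/M₀ = 0.2305/0.4481 = 0.5144 yr⁻¹.
Solving dM/dt = F₁ − kM with M(0) = M₀ gives M(t) = F₁/k + (M₀ − F₁/k)·e^(−kt).
F₁/k = 0.3026/0.5144 = 0.58826 Tg; kt = 0.5144 × 1.98 = 1.019, e^(−kt) = 0.3611.
M(1.98) = 0.58826 + (0.4481 − 0.58826) × 0.3611 = 0.58826 − 0.05062 = 0.53765 Tg.

0.538 Tg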